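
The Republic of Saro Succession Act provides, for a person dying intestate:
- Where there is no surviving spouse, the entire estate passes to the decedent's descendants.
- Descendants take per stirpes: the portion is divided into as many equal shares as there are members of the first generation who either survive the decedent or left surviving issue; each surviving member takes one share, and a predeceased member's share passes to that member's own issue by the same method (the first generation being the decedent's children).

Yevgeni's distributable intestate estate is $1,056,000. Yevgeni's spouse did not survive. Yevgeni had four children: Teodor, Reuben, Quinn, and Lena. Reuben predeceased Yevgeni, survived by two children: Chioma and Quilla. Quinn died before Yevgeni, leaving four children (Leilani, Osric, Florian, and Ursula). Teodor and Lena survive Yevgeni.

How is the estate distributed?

The entire $1,056,000 passes to the descendants.
That amount ($1,056,000) is divided into 4 shares of $264,000: Teodor and Lena each take $264,000; Reuben's $264,000 share passes to Reuben's issue; Quinn's $264,000 share passes to Quinn's issue.
Reuben's share ($264,000) is divided into 2 shares of $132,000: Chioma and Quilla each take $132,000.
Quinn's share ($264,000) is divided into 4 shares of $66,000: Leilani, Osric, Florian, and Ursula each take $66,000.

Teodor: $264,000; Chioma: $132,000; Quilla: $132,000; Leilani: $66,000; Osric: $66,000; Florian: $66,000; Ursula: $66,000; Lena: $264,000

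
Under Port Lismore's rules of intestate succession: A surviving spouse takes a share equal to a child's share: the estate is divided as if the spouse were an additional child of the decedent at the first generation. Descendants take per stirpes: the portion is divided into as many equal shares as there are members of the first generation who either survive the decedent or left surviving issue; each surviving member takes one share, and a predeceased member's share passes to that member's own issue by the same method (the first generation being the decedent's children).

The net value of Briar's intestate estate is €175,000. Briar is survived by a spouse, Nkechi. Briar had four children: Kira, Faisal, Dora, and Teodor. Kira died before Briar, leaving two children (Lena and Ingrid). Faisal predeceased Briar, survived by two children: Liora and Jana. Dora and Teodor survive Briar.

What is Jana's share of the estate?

Jana receives €17,500.

The spouse counts as an additional share at the children's level, so there are 5 primary shares of €35,000. Nkechi takes one such share (€35,000).
The children's combined portion (€140,000) is divided into 4 shares of €35,000: Dora and Teodor each take €35,000; Kira's €35,000 share passes to Kira's issue; Faisal's €35,000 share passes to Faisal's issue.
Kira's share (€35,000) is divided into 2 shares of €17,500: Lena and Ingrid each take €17,500.
Faisal's share (€35,000) is divided into 2 shares of €17,500: Liora and Jana each take €17,500.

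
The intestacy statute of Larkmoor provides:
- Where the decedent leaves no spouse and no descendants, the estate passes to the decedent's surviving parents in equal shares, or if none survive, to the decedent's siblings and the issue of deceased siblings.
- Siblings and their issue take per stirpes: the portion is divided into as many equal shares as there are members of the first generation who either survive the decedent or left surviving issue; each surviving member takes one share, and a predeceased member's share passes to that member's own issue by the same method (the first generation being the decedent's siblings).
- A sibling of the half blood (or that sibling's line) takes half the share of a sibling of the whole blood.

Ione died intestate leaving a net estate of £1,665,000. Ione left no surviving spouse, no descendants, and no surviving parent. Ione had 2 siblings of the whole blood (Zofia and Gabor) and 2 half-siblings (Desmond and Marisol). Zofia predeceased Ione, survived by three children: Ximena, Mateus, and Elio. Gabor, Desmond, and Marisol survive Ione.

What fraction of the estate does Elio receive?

Elio receives 1/9 of the estate.

The entire £1,665,000 passes to the siblings and their issue.
Counting each half-blood sibling's line as half a unit, there are 3 units in £1,665,000, so one unit is £555,000. Whole-blood lines (Zofia and Gabor) take £555,000 each; half-blood lines (Desmond and Marisol) take £277,500 each.
Zofia's share (£555,000) is divided into 3 shares of £185,000: Ximena, Mateus, and Elio each take £185,000.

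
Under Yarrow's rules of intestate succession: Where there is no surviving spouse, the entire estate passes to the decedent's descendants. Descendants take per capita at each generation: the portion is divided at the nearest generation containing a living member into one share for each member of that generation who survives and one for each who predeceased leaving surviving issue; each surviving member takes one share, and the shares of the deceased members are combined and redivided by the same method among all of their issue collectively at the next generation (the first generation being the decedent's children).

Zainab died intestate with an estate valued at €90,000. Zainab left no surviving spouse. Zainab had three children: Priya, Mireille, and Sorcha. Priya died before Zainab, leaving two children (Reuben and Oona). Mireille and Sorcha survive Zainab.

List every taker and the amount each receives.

Reuben: €15,000; Oona: €15,000; Mireille: €30,000; Sorcha: €30,000

The entire €90,000 passes to the descendants.
That amount (€90,000) is divided at the children's generation into 3 shares of €30,000. Mireille and Sorcha each take €30,000. The remaining share for the deceased Priya (€30,000) is carried to the next generation.
That pool (€30,000) is divided at the grandchildren's generation equally among Reuben and Oona: €15,000 each.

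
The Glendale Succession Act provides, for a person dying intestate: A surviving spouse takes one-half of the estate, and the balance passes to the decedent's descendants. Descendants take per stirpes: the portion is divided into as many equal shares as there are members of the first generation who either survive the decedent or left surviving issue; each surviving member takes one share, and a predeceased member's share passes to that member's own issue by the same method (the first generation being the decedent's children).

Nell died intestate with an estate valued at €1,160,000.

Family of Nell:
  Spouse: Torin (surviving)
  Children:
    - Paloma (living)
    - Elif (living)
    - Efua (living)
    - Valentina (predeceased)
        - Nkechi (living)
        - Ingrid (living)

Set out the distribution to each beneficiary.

Torin: €580,000; Paloma: €145,000; Elif: €145,000; Efua: €145,000; Nkechi: €72,500; Ingrid: €72,500

Torin takes one-half of €1,160,000 = €580,000. The remaining €580,000 passes to the descendants.
The descendants' portion (€580,000) is divided into 4 shares of €145,000: Paloma, Elif, and Efua each take €145,000; Valentina's €145,000 share passes to Valentina's issue.
Valentina's share (€145,000) is divided into 2 shares of €72,500: Nkechi and Ingrid each take €72,500.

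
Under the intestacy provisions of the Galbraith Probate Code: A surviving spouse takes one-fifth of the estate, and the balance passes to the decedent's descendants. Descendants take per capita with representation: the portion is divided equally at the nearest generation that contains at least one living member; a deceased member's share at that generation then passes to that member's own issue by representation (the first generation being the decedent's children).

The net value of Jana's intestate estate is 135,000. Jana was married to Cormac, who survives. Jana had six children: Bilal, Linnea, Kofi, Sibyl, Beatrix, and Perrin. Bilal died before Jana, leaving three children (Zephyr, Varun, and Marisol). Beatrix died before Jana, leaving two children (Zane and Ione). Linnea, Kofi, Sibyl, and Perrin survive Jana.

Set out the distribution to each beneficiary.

Cormac takes one-fifth of 135,000 = 27,000. The remaining 108,000 passes to the descendants.
The descendants' portion (108,000) is divided into 6 shares of 18,000: Linnea, Kofi, Sibyl, and Perrin each take 18,000; Bilal's 18,000 share passes to Bilal's issue; Beatrix's 18,000 share passes to Beatrix's issue.
Bilal's share (18,000) is divided into 3 shares of 6,000: Zephyr, Varun, and Marisol each take 6,000.
Beatrix's share (18,000) is divided into 2 shares of 9,000: Zane and Ione each take 9,000.

Cormac: 27,000; Zephyr: 6,000; Varun: 6,000; Marisol: 6,000; Linnea: 18,000; Kofi: 18,000; Sibyl: 18,000; Zane: 9,000; Ione: 9,000; Perrin: 18,000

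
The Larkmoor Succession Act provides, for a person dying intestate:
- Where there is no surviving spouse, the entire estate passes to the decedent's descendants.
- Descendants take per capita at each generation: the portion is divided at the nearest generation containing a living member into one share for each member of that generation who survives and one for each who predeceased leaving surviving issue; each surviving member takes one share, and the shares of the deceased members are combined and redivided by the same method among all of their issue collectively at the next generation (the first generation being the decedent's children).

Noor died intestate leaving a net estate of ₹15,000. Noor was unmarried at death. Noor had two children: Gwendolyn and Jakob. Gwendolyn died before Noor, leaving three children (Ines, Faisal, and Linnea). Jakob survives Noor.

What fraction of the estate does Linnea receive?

The entire ₹15,000 passes to the descendants.
That amount (₹15,000) is divided at the children's generation into 2 shares of ₹7,500. Jakob takes ₹7,500. The remaining share for the deceased Gwendolyn (₹7,500) is carried to the next generation.
That pool (₹7,500) is divided at the grandchildren's generation equally among Ines, Faisal, and Linnea: ₹2,500 each.

Linnea receives 1/6 of the estate.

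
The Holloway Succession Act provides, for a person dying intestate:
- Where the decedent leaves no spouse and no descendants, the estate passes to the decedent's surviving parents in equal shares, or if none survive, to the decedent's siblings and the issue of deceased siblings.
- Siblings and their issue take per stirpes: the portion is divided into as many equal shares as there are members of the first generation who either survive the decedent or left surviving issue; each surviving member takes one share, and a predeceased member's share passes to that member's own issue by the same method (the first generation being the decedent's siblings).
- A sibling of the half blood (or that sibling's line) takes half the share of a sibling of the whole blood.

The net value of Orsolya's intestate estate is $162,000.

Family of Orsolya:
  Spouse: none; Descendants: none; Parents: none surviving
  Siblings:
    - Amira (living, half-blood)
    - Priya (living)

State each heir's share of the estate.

Amira: $54,000; Priya: $108,000

The entire $162,000 passes to the siblings and their issue.
Counting each half-blood sibling's line as half a unit, there are 3/2 units in $162,000, so one unit is $108,000. Whole-blood lines (Priya) take $108,000 each; half-blood lines (Amira) take $54,000 each.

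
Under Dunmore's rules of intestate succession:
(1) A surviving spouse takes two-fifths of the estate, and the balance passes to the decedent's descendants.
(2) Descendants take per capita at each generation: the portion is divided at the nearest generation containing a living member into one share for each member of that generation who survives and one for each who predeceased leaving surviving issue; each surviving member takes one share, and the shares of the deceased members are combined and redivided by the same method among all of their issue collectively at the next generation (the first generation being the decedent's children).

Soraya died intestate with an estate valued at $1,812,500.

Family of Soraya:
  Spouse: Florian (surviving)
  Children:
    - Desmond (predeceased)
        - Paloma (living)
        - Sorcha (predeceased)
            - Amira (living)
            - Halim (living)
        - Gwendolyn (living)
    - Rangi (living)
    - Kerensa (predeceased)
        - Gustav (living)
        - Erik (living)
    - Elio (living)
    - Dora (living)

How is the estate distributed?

Florian: $725,000; Paloma: $87,000; Amira: $43,500; Halim: $43,500; Gwendolyn: $87,000; Rangi: $217,500; Gustav: $87,000; Erik: $87,000; Elio: $217,500; Dora: $217,500

Florian takes two-fifths of $1,812,500 = $725,000. The remaining $1,087,500 passes to the descendants.
The descendants' portion ($1,087,500) is divided at the children's generation into 5 shares of $217,500. Rangi, Elio, and Dora each take $217,500. The 2 shares of the deceased (Desmond and Kerensa) are combined into a pool of $435,000.
That pool ($435,000) is divided at the grandchildren's generation into 5 shares of $87,000. Paloma, Gwendolyn, Gustav, and Erik each take $87,000. The remaining share for the deceased Sorcha ($87,000) is carried to the next generation.
That pool ($87,000) is divided at the great-grandchildren's generation equally among Amira and Halim: $43,500 each.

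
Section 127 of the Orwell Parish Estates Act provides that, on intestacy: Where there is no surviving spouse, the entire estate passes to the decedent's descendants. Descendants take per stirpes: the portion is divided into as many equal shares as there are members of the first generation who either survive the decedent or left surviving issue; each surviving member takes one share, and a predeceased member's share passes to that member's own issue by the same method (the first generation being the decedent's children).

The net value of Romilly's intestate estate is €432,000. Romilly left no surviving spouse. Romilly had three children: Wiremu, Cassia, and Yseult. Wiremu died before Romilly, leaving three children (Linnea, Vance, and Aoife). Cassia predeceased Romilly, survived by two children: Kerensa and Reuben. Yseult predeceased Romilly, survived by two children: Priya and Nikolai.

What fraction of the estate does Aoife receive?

The entire €432,000 passes to the descendants.
That amount (€432,000) is divided into 3 shares of €144,000: Wiremu's €144,000 share passes to Wiremu's issue; Cassia's €144,000 share passes to Cassia's issue; Yseult's €144,000 share passes to Yseult's issue.
Wiremu's share (€144,000) is divided into 3 shares of €48,000: Linnea, Vance, and Aoife each take €48,000.
Cassia's share (€144,000) is divided into 2 shares of €72,000: Kerensa and Reuben each take €72,000.
Yseult's share (€144,000) is divided into 2 shares of €72,000: Priya and Nikolai each take €72,000.

Aoife receives 1/9 of the estate.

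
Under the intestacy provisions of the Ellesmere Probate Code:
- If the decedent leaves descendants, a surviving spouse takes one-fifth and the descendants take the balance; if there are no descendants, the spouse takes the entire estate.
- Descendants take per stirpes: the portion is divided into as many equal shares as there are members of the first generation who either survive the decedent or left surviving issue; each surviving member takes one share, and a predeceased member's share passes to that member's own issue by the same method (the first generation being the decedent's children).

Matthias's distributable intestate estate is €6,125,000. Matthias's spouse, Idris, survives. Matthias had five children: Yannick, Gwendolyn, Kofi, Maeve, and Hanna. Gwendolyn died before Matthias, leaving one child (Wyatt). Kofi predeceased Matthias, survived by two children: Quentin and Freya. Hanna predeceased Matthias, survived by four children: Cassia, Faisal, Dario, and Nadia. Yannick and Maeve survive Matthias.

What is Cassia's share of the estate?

Idris takes one-fifth of €6,125,000 = €1,225,000. The remaining €4,900,000 passes to the descendants.
The descendants' portion (€4,900,000) is divided into 5 shares of €980,000: Yannick and Maeve each take €980,000; Gwendolyn's €980,000 share passes to Gwendolyn's issue; Kofi's €980,000 share passes to Kofi's issue; Hanna's €980,000 share passes to Hanna's issue.
Gwendolyn's share (€980,000) passes entirely to Wyatt.
Kofi's share (€980,000) is divided into 2 shares of €490,000: Quentin and Freya each take €490,000.
Hanna's share (€980,000) is divided into 4 shares of €245,000: Cassia, Faisal, Dario, and Nadia each take €245,000.

Cassia receives €245,000.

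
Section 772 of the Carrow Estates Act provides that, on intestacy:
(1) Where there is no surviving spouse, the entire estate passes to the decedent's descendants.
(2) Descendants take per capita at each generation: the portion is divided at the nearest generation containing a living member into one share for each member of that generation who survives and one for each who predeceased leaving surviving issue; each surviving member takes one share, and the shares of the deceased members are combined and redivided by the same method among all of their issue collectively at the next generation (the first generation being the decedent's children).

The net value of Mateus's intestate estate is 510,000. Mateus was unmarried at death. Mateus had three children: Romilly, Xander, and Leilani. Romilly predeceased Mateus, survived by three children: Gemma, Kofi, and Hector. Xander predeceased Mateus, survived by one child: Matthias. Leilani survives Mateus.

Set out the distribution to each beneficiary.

Gemma: 85,000; Kofi: 85,000; Hector: 85,000; Matthias: 85,000; Leilani: 170,000

The entire 510,000 passes to the descendants.
That amount (510,000) is divided at the children's generation into 3 shares of 170,000. Leilani takes 170,000. The 2 shares of the deceased (Romilly and Xander) are combined into a pool of 340,000.
That pool (340,000) is divided at the grandchildren's generation equally among Gemma, Kofi, Hector, and Matthias: 85,000 each.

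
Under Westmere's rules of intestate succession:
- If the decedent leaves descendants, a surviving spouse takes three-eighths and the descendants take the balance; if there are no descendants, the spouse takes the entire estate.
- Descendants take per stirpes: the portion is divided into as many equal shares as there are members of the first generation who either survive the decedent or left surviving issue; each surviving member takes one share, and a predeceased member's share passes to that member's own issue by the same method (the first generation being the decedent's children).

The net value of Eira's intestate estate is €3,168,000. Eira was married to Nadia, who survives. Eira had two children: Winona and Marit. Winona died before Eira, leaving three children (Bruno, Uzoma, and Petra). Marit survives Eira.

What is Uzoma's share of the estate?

Uzoma receives €330,000.

Nadia takes three-eighths of €3,168,000 = €1,188,000. The remaining €1,980,000 passes to the descendants.
The descendants' portion (€1,980,000) is divided into 2 shares of €990,000: Marit takes €990,000; Winona's €990,000 share passes to Winona's issue.
Winona's share (€990,000) is divided into 3 shares of €330,000: Bruno, Uzoma, and Petra each take €330,000.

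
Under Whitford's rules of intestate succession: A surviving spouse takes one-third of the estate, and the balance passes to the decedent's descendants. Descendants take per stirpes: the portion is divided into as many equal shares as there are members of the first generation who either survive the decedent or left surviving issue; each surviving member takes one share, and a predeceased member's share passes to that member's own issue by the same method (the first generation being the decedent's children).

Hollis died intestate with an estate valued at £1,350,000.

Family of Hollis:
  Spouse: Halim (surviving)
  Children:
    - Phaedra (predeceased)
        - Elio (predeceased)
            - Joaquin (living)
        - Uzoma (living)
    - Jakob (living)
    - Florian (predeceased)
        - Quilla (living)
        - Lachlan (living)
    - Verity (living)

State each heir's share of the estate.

Halim: £450,000; Joaquin: £112,500; Uzoma: £112,500; Jakob: £225,000; Quilla: £112,500; Lachlan: £112,500; Verity: £225,000

Halim takes one-third of £1,350,000 = £450,000. The remaining £900,000 passes to the descendants.
The descendants' portion (£900,000) is divided into 4 shares of £225,000: Jakob and Verity each take £225,000; Phaedra's £225,000 share passes to Phaedra's issue; Florian's £225,000 share passes to Florian's issue.
Phaedra's share (£225,000) is divided into 2 shares of £112,500: Uzoma takes £112,500; Elio's £112,500 share passes to Elio's issue.
Elio's share (£112,500) passes entirely to Joaquin.
Florian's share (£225,000) is divided into 2 shares of £112,500: Quilla and Lachlan each take £112,500.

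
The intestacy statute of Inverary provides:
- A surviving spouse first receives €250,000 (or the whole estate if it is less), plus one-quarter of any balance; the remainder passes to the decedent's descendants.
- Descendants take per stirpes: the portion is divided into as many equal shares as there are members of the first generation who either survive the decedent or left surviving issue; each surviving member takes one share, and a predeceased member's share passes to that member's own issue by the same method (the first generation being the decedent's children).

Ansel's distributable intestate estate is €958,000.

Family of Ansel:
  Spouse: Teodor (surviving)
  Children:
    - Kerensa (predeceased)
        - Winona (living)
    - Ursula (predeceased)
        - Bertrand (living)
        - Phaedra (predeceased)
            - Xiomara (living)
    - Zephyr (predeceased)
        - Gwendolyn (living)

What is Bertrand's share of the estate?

Teodor first takes €250,000, leaving a balance of €708,000. Teodor then takes one-quarter of the balance (€177,000), for a total of €427,000. The remaining €531,000 passes to the descendants.
The descendants' portion (€531,000) is divided into 3 shares of €177,000: Kerensa's €177,000 share passes to Kerensa's issue; Ursula's €177,000 share passes to Ursula's issue; Zephyr's €177,000 share passes to Zephyr's issue.
Kerensa's share (€177,000) passes entirely to Winona.
Ursula's share (€177,000) is divided into 2 shares of €88,500: Bertrand takes €88,500; Phaedra's €88,500 share passes to Phaedra's issue.
Phaedra's share (€88,500) passes entirely to Xiomara.
Zephyr's share (€177,000) passes entirely to Gwendolyn.

Bertrand receives €88,500.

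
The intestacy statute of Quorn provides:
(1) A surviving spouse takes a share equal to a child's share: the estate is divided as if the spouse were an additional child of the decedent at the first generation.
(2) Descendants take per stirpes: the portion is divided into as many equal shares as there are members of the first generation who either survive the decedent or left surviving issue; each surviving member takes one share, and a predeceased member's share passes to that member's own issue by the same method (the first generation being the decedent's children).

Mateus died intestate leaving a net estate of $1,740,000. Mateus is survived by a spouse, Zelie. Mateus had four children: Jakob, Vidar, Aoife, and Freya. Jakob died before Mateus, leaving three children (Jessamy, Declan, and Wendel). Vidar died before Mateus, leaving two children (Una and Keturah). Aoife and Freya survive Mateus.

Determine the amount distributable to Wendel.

The spouse counts as an additional share at the children's level, so there are 5 primary shares of $348,000. Zelie takes one such share ($348,000).
The children's combined portion ($1,392,000) is divided into 4 shares of $348,000: Aoife and Freya each take $348,000; Jakob's $348,000 share passes to Jakob's issue; Vidar's $348,000 share passes to Vidar's issue.
Jakob's share ($348,000) is divided into 3 shares of $116,000: Jessamy, Declan, and Wendel each take $116,000.
Vidar's share ($348,000) is divided into 2 shares of $174,000: Una and Keturah each take $174,000.

Wendel receives $116,000.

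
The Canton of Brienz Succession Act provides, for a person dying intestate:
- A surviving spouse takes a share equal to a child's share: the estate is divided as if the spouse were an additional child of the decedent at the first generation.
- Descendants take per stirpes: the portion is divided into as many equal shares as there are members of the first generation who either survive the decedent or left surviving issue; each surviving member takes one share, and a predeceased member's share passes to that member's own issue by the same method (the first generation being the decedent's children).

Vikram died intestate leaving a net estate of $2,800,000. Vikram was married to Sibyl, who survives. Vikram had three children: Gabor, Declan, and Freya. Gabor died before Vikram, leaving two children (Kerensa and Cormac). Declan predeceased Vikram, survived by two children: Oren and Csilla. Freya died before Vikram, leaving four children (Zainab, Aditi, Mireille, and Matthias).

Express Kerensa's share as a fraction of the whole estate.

Kerensa receives 1/8 of the estate.

The spouse counts as an additional share at the children's level, so there are 4 primary shares of $700,000. Sibyl takes one such share ($700,000).
The children's combined portion ($2,100,000) is divided into 3 shares of $700,000: Gabor's $700,000 share passes to Gabor's issue; Declan's $700,000 share passes to Declan's issue; Freya's $700,000 share passes to Freya's issue.
Gabor's share ($700,000) is divided into 2 shares of $350,000: Kerensa and Cormac each take $350,000.
Declan's share ($700,000) is divided into 2 shares of $350,000: Oren and Csilla each take $350,000.
Freya's share ($700,000) is divided into 4 shares of $175,000: Zainab, Aditi, Mireille, and Matthias each take $175,000.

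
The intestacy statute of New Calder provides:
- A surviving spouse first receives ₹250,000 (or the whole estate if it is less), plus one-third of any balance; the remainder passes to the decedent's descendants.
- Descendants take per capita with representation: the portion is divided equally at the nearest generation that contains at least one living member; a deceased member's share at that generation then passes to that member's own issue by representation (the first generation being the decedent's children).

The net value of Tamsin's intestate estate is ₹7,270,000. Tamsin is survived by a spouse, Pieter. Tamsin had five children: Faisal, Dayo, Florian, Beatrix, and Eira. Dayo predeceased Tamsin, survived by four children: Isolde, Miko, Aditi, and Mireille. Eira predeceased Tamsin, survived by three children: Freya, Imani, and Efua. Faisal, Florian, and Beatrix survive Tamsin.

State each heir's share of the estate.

Pieter: ₹2,590,000; Faisal: ₹936,000; Isolde: ₹234,000; Miko: ₹234,000; Aditi: ₹234,000; Mireille: ₹234,000; Florian: ₹936,000; Beatrix: ₹936,000; Freya: ₹312,000; Imani: ₹312,000; Efua: ₹312,000

Pieter first takes ₹250,000, leaving a balance of ₹7,020,000. Pieter then takes one-third of the balance (₹2,340,000), for a total of ₹2,590,000. The remaining ₹4,680,000 passes to the descendants.
The descendants' portion (₹4,680,000) is divided into 5 shares of ₹936,000: Faisal, Florian, and Beatrix each take ₹936,000; Dayo's ₹936,000 share passes to Dayo's issue; Eira's ₹936,000 share passes to Eira's issue.
Dayo's share (₹936,000) is divided into 4 shares of ₹234,000: Isolde, Miko, Aditi, and Mireille each take ₹234,000.
Eira's share (₹936,000) is divided into 3 shares of ₹312,000: Freya, Imani, and Efua each take ₹312,000.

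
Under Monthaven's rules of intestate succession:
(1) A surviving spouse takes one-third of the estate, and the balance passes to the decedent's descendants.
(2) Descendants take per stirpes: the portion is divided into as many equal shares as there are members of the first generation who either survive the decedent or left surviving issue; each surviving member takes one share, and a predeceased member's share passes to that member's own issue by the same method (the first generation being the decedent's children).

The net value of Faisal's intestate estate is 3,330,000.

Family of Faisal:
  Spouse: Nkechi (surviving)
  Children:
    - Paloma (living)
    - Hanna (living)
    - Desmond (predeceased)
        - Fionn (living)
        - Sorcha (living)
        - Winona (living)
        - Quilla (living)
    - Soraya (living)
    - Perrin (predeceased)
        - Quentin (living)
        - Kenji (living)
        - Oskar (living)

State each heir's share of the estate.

Nkechi: 1,110,000; Paloma: 444,000; Hanna: 444,000; Fionn: 111,000; Sorcha: 111,000; Winona: 111,000; Quilla: 111,000; Soraya: 444,000; Quentin: 148,000; Kenji: 148,000; Oskar: 148,000

Nkechi takes one-third of 3,330,000 = 1,110,000. The remaining 2,220,000 passes to the descendants.
The descendants' portion (2,220,000) is divided into 5 shares of 444,000: Paloma, Hanna, and Soraya each take 444,000; Desmond's 444,000 share passes to Desmond's issue; Perrin's 444,000 share passes to Perrin's issue.
Desmond's share (444,000) is divided into 4 shares of 111,000: Fionn, Sorcha, Winona, and Quilla each take 111,000.
Perrin's share (444,000) is divided into 3 shares of 148,000: Quentin, Kenji, and Oskar each take 148,000.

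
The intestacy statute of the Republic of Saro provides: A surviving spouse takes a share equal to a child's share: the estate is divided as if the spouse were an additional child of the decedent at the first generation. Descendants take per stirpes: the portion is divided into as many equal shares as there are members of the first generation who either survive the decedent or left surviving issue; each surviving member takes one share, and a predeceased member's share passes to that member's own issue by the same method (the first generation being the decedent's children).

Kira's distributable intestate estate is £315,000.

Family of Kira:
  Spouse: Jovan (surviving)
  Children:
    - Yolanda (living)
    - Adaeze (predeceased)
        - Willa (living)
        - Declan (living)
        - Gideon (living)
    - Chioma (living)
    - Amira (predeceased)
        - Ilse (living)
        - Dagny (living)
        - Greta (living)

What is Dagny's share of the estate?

The spouse counts as an additional share at the children's level, so there are 5 primary shares of £63,000. Jovan takes one such share (£63,000).
The children's combined portion (£252,000) is divided into 4 shares of £63,000: Yolanda and Chioma each take £63,000; Adaeze's £63,000 share passes to Adaeze's issue; Amira's £63,000 share passes to Amira's issue.
Adaeze's share (£63,000) is divided into 3 shares of £21,000: Willa, Declan, and Gideon each take £21,000.
Amira's share (£63,000) is divided into 3 shares of £21,000: Ilse, Dagny, and Greta each take £21,000.

Dagny receives £21,000.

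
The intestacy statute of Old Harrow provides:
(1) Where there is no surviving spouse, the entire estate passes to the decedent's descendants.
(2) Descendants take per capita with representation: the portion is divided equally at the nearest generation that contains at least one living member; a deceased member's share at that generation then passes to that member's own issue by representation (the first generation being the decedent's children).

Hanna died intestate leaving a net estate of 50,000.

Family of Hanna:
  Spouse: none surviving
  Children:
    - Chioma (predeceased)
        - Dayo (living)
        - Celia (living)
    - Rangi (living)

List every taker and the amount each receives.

The entire 50,000 passes to the descendants.
That amount (50,000) is divided into 2 shares of 25,000: Rangi takes 25,000; Chioma's 25,000 share passes to Chioma's issue.
Chioma's share (25,000) is divided into 2 shares of 12,500: Dayo and Celia each take 12,500.

Dayo: 12,500; Celia: 12,500; Rangi: 25,000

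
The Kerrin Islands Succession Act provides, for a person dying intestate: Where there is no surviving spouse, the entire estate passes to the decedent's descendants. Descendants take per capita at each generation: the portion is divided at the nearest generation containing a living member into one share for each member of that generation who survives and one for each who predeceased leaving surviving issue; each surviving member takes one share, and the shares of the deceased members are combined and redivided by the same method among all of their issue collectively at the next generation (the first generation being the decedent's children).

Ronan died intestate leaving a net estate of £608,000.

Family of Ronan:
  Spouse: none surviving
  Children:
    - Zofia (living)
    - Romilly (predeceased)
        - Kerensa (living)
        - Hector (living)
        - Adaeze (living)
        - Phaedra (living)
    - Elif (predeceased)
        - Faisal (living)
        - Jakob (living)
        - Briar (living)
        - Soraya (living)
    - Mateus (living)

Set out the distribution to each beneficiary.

The entire £608,000 passes to the descendants.
That amount (£608,000) is divided at the children's generation into 4 shares of £152,000. Zofia and Mateus each take £152,000. The 2 shares of the deceased (Romilly and Elif) are combined into a pool of £304,000.
That pool (£304,000) is divided at the grandchildren's generation equally among Kerensa, Hector, Adaeze, Phaedra, Faisal, Jakob, Briar, and Soraya: £38,000 each.

Zofia: £152,000; Kerensa: £38,000; Hector: £38,000; Adaeze: £38,000; Phaedra: £38,000; Faisal: £38,000; Jakob: £38,000; Briar: £38,000; Soraya: £38,000; Mateus: £152,000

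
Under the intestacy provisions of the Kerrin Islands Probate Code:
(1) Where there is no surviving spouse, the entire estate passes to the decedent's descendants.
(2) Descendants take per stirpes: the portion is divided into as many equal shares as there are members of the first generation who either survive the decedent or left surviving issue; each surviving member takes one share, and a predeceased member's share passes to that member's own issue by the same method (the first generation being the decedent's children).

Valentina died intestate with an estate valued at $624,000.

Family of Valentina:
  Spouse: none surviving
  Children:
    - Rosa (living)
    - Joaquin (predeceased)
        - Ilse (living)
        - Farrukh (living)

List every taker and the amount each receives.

Rosa: $312,000; Ilse: $156,000; Farrukh: $156,000

The entire $624,000 passes to the descendants.
That amount ($624,000) is divided into 2 shares of $312,000: Rosa takes $312,000; Joaquin's $312,000 share passes to Joaquin's issue.
Joaquin's share ($312,000) is divided into 2 shares of $156,000: Ilse and Farrukh each take $156,000.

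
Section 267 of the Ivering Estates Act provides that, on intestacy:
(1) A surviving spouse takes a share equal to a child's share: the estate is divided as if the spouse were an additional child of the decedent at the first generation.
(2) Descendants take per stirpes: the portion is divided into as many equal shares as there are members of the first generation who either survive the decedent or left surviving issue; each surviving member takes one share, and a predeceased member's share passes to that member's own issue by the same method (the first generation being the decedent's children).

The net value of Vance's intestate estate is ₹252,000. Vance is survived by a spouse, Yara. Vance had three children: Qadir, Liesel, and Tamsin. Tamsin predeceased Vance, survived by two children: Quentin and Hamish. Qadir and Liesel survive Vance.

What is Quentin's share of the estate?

The spouse counts as an additional share at the children's level, so there are 4 primary shares of ₹63,000. Yara takes one such share (₹63,000).
The children's combined portion (₹189,000) is divided into 3 shares of ₹63,000: Qadir and Liesel each take ₹63,000; Tamsin's ₹63,000 share passes to Tamsin's issue.
Tamsin's share (₹63,000) is divided into 2 shares of ₹31,500: Quentin and Hamish each take ₹31,500.

Quentin receives ₹31,500.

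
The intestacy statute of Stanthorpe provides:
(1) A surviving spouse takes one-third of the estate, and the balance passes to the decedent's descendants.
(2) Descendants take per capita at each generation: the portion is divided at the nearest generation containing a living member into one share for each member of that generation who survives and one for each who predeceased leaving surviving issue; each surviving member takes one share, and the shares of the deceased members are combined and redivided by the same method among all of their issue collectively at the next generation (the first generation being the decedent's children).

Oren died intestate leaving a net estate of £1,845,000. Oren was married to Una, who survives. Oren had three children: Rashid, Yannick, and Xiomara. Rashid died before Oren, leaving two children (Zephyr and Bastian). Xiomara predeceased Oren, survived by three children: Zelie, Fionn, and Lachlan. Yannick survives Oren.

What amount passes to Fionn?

Fionn receives £164,000.

Una takes one-third of £1,845,000 = £615,000. The remaining £1,230,000 passes to the descendants.
The descendants' portion (£1,230,000) is divided at the children's generation into 3 shares of £410,000. Yannick takes £410,000. The 2 shares of the deceased (Rashid and Xiomara) are combined into a pool of £820,000.
That pool (£820,000) is divided at the grandchildren's generation equally among Zephyr, Bastian, Zelie, Fionn, and Lachlan: £164,000 each.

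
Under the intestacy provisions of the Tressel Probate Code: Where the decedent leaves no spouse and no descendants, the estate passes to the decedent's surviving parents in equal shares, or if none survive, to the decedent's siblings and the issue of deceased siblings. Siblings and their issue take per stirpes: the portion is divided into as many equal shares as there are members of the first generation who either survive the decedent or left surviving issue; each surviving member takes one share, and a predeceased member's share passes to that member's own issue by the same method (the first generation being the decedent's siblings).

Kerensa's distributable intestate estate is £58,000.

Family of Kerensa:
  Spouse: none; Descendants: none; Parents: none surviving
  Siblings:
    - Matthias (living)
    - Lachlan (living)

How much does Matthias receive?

The entire £58,000 passes to the siblings and their issue.
That amount (£58,000) is divided into 2 shares of £29,000: Matthias and Lachlan each take £29,000.

Matthias receives £29,000.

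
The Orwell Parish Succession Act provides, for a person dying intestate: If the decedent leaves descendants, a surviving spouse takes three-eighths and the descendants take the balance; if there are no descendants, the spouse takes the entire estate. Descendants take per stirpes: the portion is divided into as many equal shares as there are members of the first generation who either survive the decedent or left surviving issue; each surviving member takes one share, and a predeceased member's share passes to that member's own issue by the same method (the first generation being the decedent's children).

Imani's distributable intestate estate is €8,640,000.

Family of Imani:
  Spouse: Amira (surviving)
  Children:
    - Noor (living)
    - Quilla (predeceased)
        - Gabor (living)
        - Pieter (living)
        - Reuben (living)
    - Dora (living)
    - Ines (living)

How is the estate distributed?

Amira: €3,240,000; Noor: €1,350,000; Gabor: €450,000; Pieter: €450,000; Reuben: €450,000; Dora: €1,350,000; Ines: €1,350,000

Amira takes three-eighths of €8,640,000 = €3,240,000. The remaining €5,400,000 passes to the descendants.
The descendants' portion (€5,400,000) is divided into 4 shares of €1,350,000: Noor, Dora, and Ines each take €1,350,000; Quilla's €1,350,000 share passes to Quilla's issue.
Quilla's share (€1,350,000) is divided into 3 shares of €450,000: Gabor, Pieter, and Reuben each take €450,000.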